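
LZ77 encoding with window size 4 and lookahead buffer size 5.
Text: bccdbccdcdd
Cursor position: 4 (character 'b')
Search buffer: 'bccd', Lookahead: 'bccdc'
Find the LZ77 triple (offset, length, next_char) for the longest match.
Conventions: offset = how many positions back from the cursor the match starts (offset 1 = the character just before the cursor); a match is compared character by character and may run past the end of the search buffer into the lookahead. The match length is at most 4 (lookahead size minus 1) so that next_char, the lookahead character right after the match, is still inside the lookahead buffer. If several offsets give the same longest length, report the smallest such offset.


Try each offset into the search buffer:
  offset=1 (pos 3, char 'd'): match length 0
  offset=2 (pos 2, char 'c'): match length 0
  offset=3 (pos 1, char 'c'): match length 0
  offset=4 (pos 0, char 'b'): match length 4
Longest match has length 4 at offset 4.
next_char = character at position 4 + 4 = 8 -> 'c'

Best match: offset=4, length=4 (matching 'bccd' starting at position 0)
LZ77 triple: (4, 4, 'c')


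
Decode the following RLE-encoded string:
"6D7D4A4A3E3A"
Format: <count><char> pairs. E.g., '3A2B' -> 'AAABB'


Expanding each <count><char> pair:
  6D -> 'DDDDDD'
  7D -> 'DDDDDDD'
  4A -> 'AAAA'
  4A -> 'AAAA'
  3E -> 'EEE'
  3A -> 'AAA'

Decoded = DDDDDDDDDDDDDAAAAAAAAEEEAAA


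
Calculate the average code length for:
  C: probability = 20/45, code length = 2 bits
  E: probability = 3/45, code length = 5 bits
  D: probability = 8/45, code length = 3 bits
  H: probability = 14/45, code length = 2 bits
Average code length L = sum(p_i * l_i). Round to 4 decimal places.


Weighted contributions p_i * l_i:
  C: (20/45) * 2 = 40/45
  E: (3/45) * 5 = 15/45
  D: (8/45) * 3 = 24/45
  H: (14/45) * 2 = 28/45
Sum = (40 + 15 + 24 + 28)/45 = 107/45

L = 107/45 = 2.3778 bits/symbol


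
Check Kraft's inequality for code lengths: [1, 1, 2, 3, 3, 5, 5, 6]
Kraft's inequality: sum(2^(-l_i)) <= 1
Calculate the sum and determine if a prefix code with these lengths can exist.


Sum = 2^(-1) + 2^(-1) + 2^(-2) + 2^(-3) + 2^(-3) + 2^(-5) + 2^(-5) + 2^(-6)
    = 0.5 + 0.5 + 0.25 + 0.125 + 0.125 + 0.03125 + 0.03125 + 0.015625
    = 101/64 = 1.578125
Since 1.578125 > 1, Kraft's inequality is NOT satisfied.
A prefix code with these lengths CANNOT exist.

Kraft sum = 1.578125. Not satisfied.


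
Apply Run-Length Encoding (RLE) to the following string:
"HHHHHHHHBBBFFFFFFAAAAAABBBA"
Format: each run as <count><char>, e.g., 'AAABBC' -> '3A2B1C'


Scanning runs left to right:
  i=0: run of 'H' x 8 -> '8H'
  i=8: run of 'B' x 3 -> '3B'
  i=11: run of 'F' x 6 -> '6F'
  i=17: run of 'A' x 6 -> '6A'
  i=23: run of 'B' x 3 -> '3B'
  i=26: run of 'A' x 1 -> '1A'

RLE = 8H3B6F6A3B1A


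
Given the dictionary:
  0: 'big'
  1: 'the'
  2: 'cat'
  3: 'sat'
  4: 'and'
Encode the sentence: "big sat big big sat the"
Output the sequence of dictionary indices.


Look up each word in the dictionary:
  'big' -> 0
  'sat' -> 3
  'big' -> 0
  'big' -> 0
  'sat' -> 3
  'the' -> 1

Encoded: [0, 3, 0, 0, 3, 1]


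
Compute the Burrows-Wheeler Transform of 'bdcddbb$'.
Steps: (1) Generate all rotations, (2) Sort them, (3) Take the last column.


Rotations (sorted):
  0: $bdcddbb -> last char: b
  1: b$bdcddb -> last char: b
  2: bb$bdcdd -> last char: d
  3: bdcddbb$ -> last char: $
  4: cddbb$bd -> last char: d
  5: dbb$bdcd -> last char: d
  6: dcddbb$b -> last char: b
  7: ddbb$bdc -> last char: c


BWT = bbd$ddbc


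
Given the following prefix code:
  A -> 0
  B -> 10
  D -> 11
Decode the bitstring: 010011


Decoding step by step:
Bits 0 -> A
Bits 10 -> B
Bits 0 -> A
Bits 11 -> D


Decoded message: ABAD


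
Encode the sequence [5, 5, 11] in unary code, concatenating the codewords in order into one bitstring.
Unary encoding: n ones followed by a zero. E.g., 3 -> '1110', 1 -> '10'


Encode each number as n ones followed by a terminating 0:
  5 -> 111110 (6 bits)
  5 -> 111110 (6 bits)
  11 -> 111111111110 (12 bits)
Total length = 6 + 6 + 12 = 24 bits.

Unary([5, 5, 11]) = 111110111110111111111110 (24 bits)


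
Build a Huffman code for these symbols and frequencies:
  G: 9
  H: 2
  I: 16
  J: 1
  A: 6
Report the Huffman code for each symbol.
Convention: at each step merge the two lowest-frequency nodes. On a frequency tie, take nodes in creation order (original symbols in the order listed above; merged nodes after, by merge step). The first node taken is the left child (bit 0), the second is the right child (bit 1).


Huffman tree construction:
Step 1: Merge J(1) + H(2) = 3
Step 2: Merge (J+H)(3) + A(6) = 9
Step 3: Merge G(9) + ((J+H)+A)(9) = 18
Step 4: Merge I(16) + (G+((J+H)+A))(18) = 34
Read each symbol's code off the tree from the root (left child = 0, right child = 1).

Codes:
  G: 10 (length 2)
  H: 1101 (length 4)
  I: 0 (length 1)
  J: 1100 (length 4)
  A: 111 (length 3)
Average code length: 64/34 = 1.8824 bits/symbol


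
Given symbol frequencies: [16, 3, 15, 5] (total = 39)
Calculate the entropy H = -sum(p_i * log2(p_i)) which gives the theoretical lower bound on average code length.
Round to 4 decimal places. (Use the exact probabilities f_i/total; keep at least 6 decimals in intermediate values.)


Per-symbol terms -p_i * log2(p_i) with p_i = f_i/39:
  p = 16/39 = 0.410256: log2(p) = -1.285402, -p*log2(p) = 0.527345
  p = 3/39 = 0.076923: log2(p) = -3.700440, -p*log2(p) = 0.284649
  p = 15/39 = 0.384615: log2(p) = -1.378512, -p*log2(p) = 0.530197
  p = 5/39 = 0.128205: log2(p) = -2.963474, -p*log2(p) = 0.379933
H = 0.527345 + 0.284649 + 0.530197 + 0.379933 = 1.722124

H = 1.7221 bits/symbol


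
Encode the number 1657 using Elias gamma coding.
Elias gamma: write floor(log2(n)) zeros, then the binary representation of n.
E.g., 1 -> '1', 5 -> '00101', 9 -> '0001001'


num_bits = floor(log2(1657)) + 1 = 11
leading_zeros = num_bits - 1 = 10
binary(1657) = 11001111001

Elias gamma(1657) = '0000000000' + '11001111001' = 000000000011001111001 (21 bits)


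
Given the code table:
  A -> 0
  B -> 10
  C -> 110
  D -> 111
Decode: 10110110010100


Decoding:
10 -> B
110 -> C
110 -> C
0 -> A
10 -> B
10 -> B
0 -> A


Result: BCCABBA


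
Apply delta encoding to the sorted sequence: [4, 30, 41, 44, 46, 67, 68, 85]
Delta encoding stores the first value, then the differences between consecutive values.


First value: 4
Deltas:
  30 - 4 = 26
  41 - 30 = 11
  44 - 41 = 3
  46 - 44 = 2
  67 - 46 = 21
  68 - 67 = 1
  85 - 68 = 17


Delta encoded: [4, 26, 11, 3, 2, 21, 1, 17]


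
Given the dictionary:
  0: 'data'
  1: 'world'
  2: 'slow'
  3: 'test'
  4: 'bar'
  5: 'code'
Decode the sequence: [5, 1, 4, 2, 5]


Look up each index in the dictionary:
  5 -> 'code'
  1 -> 'world'
  4 -> 'bar'
  2 -> 'slow'
  5 -> 'code'

Decoded: "code world bar slow code"


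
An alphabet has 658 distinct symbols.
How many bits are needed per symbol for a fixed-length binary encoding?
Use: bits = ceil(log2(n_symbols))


log2(658) = 9.3619
Bracket: 2^9 = 512 < 658 <= 2^10 = 1024
So ceil(log2(658)) = 10

bits = ceil(log2(658)) = ceil(9.3619) = 10 bits


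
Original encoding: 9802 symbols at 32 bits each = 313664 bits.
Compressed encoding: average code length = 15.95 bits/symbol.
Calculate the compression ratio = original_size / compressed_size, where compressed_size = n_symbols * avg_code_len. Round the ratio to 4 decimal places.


original_size = n_symbols * orig_bits = 9802 * 32 = 313664 bits
compressed_size = n_symbols * avg_code_len = 9802 * 15.95 = 156341.9 bits
ratio = original_size / compressed_size = 313664 / 156341.9 = 2.0063

Compression ratio = 2.0063


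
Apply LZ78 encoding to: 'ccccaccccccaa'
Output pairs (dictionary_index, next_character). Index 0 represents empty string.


LZ78 encoding steps:
Dictionary: {0: ''}
Step 1: w='' (idx 0), next='c' -> output (0, 'c'), add 'c' as idx 1
Step 2: w='c' (idx 1), next='c' -> output (1, 'c'), add 'cc' as idx 2
Step 3: w='c' (idx 1), next='a' -> output (1, 'a'), add 'ca' as idx 3
Step 4: w='cc' (idx 2), next='c' -> output (2, 'c'), add 'ccc' as idx 4
Step 5: w='ccc' (idx 4), next='a' -> output (4, 'a'), add 'ccca' as idx 5
Step 6: w='' (idx 0), next='a' -> output (0, 'a'), add 'a' as idx 6


Encoded: [(0, 'c'), (1, 'c'), (1, 'a'), (2, 'c'), (4, 'a'), (0, 'a')]


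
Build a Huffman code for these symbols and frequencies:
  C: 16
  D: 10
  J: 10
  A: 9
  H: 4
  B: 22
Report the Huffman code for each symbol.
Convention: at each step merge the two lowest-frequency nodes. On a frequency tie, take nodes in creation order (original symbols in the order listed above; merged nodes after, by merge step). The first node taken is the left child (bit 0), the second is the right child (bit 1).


Huffman tree construction:
Step 1: Merge H(4) + A(9) = 13
Step 2: Merge D(10) + J(10) = 20
Step 3: Merge (H+A)(13) + C(16) = 29
Step 4: Merge (D+J)(20) + B(22) = 42
Step 5: Merge ((H+A)+C)(29) + ((D+J)+B)(42) = 71
Read each symbol's code off the tree from the root (left child = 0, right child = 1).

Codes:
  C: 01 (length 2)
  D: 100 (length 3)
  J: 101 (length 3)
  A: 001 (length 3)
  H: 000 (length 3)
  B: 11 (length 2)
Average code length: 175/71 = 2.4648 bits/symbol


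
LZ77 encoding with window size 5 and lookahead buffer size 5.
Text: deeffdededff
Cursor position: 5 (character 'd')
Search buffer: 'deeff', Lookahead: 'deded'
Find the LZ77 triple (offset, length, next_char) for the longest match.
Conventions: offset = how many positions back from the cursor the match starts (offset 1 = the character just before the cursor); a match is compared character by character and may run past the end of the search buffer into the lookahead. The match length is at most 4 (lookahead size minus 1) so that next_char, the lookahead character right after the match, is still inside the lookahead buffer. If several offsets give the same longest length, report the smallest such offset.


Try each offset into the search buffer:
  offset=1 (pos 4, char 'f'): match length 0
  offset=2 (pos 3, char 'f'): match length 0
  offset=3 (pos 2, char 'e'): match length 0
  offset=4 (pos 1, char 'e'): match length 0
  offset=5 (pos 0, char 'd'): match length 2
Longest match has length 2 at offset 5.
next_char = character at position 5 + 2 = 7 -> 'd'

Best match: offset=5, length=2 (matching 'de' starting at position 0)
LZ77 triple: (5, 2, 'd')


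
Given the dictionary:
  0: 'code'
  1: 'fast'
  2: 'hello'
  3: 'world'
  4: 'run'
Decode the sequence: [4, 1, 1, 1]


Look up each index in the dictionary:
  4 -> 'run'
  1 -> 'fast'
  1 -> 'fast'
  1 -> 'fast'

Decoded: "run fast fast fast"


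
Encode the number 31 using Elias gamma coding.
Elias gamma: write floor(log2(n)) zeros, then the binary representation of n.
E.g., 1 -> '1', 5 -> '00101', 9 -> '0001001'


num_bits = floor(log2(31)) + 1 = 5
leading_zeros = num_bits - 1 = 4
binary(31) = 11111

Elias gamma(31) = '0000' + '11111' = 000011111 (9 bits)


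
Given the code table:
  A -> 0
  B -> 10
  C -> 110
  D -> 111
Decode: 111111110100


Decoding:
111 -> D
111 -> D
110 -> C
10 -> B
0 -> A


Result: DDCBA


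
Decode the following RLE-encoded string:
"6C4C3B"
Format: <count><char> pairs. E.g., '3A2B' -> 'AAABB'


Expanding each <count><char> pair:
  6C -> 'CCCCCC'
  4C -> 'CCCC'
  3B -> 'BBB'

Decoded = CCCCCCCCCCBBB


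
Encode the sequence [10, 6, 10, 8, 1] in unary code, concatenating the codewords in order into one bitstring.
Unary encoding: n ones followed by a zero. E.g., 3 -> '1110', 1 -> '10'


Encode each number as n ones followed by a terminating 0:
  10 -> 11111111110 (11 bits)
  6 -> 1111110 (7 bits)
  10 -> 11111111110 (11 bits)
  8 -> 111111110 (9 bits)
  1 -> 10 (2 bits)
Total length = 11 + 7 + 11 + 9 + 2 = 40 bits.

Unary([10, 6, 10, 8, 1]) = 1111111111011111101111111111011111111010 (40 bits)


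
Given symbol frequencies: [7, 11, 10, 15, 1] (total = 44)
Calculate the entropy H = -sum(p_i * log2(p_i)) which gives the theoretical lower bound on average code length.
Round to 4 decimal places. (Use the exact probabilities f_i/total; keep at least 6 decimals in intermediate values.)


Per-symbol terms -p_i * log2(p_i) with p_i = f_i/44:
  p = 7/44 = 0.159091: log2(p) = -2.652077, -p*log2(p) = 0.421921
  p = 11/44 = 0.250000: log2(p) = -2.000000, -p*log2(p) = 0.500000
  p = 10/44 = 0.227273: log2(p) = -2.137504, -p*log2(p) = 0.485796
  p = 15/44 = 0.340909: log2(p) = -1.552541, -p*log2(p) = 0.529275
  p = 1/44 = 0.022727: log2(p) = -5.459432, -p*log2(p) = 0.124078
H = 0.421921 + 0.500000 + 0.485796 + 0.529275 + 0.124078 = 2.061070

H = 2.0611 bits/symbol


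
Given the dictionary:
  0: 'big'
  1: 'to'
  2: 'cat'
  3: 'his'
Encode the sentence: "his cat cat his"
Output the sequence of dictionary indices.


Look up each word in the dictionary:
  'his' -> 3
  'cat' -> 2
  'cat' -> 2
  'his' -> 3

Encoded: [3, 2, 2, 3]


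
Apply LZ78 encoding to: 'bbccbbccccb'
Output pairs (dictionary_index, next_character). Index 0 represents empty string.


LZ78 encoding steps:
Dictionary: {0: ''}
Step 1: w='' (idx 0), next='b' -> output (0, 'b'), add 'b' as idx 1
Step 2: w='b' (idx 1), next='c' -> output (1, 'c'), add 'bc' as idx 2
Step 3: w='' (idx 0), next='c' -> output (0, 'c'), add 'c' as idx 3
Step 4: w='b' (idx 1), next='b' -> output (1, 'b'), add 'bb' as idx 4
Step 5: w='c' (idx 3), next='c' -> output (3, 'c'), add 'cc' as idx 5
Step 6: w='cc' (idx 5), next='b' -> output (5, 'b'), add 'ccb' as idx 6


Encoded: [(0, 'b'), (1, 'c'), (0, 'c'), (1, 'b'), (3, 'c'), (5, 'b')]


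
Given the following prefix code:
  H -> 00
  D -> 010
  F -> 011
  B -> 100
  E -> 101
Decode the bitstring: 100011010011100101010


Decoding step by step:
Bits 100 -> B
Bits 011 -> F
Bits 010 -> D
Bits 011 -> F
Bits 100 -> B
Bits 101 -> E
Bits 010 -> D


Decoded message: BFDFBED


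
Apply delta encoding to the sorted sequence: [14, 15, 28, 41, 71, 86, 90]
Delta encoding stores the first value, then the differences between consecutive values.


First value: 14
Deltas:
  15 - 14 = 1
  28 - 15 = 13
  41 - 28 = 13
  71 - 41 = 30
  86 - 71 = 15
  90 - 86 = 4


Delta encoded: [14, 1, 13, 13, 30, 15, 4]


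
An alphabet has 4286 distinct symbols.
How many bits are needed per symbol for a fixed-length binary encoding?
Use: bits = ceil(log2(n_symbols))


log2(4286) = 12.0654
Bracket: 2^12 = 4096 < 4286 <= 2^13 = 8192
So ceil(log2(4286)) = 13

bits = ceil(log2(4286)) = ceil(12.0654) = 13 bits


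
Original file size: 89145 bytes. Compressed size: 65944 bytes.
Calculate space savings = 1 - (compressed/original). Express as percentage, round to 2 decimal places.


ratio = compressed/original = 65944/89145 = 0.739739
savings = 1 - ratio = 1 - 0.739739 = 0.260261
as a percentage: 0.260261 * 100 = 26.03%

Space savings = 1 - 65944/89145 = 26.03%


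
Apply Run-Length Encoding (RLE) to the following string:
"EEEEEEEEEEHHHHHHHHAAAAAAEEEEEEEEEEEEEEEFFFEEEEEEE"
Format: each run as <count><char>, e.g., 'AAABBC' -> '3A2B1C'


Scanning runs left to right:
  i=0: run of 'E' x 10 -> '10E'
  i=10: run of 'H' x 8 -> '8H'
  i=18: run of 'A' x 6 -> '6A'
  i=24: run of 'E' x 15 -> '15E'
  i=39: run of 'F' x 3 -> '3F'
  i=42: run of 'E' x 7 -> '7E'

RLE = 10E8H6A15E3F7E


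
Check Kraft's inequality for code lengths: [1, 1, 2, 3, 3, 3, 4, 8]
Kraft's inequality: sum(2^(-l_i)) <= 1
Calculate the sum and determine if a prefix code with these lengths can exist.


Sum = 2^(-1) + 2^(-1) + 2^(-2) + 2^(-3) + 2^(-3) + 2^(-3) + 2^(-4) + 2^(-8)
    = 0.5 + 0.5 + 0.25 + 0.125 + 0.125 + 0.125 + 0.0625 + 0.00390625
    = 433/256 = 1.69140625
Since 1.69140625 > 1, Kraft's inequality is NOT satisfied.
A prefix code with these lengths CANNOT exist.

Kraft sum = 1.69140625. Not satisfied.


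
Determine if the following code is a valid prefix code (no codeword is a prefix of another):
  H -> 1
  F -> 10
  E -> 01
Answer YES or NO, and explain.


Checking each pair (does one codeword prefix another?):
  H='1' vs F='10': prefix -- VIOLATION

NO -- this is NOT a valid prefix code. H (1) is a prefix of F (10).


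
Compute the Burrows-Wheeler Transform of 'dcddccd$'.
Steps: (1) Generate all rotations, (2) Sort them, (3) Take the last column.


Rotations (sorted):
  0: $dcddccd -> last char: d
  1: ccd$dcdd -> last char: d
  2: cd$dcddc -> last char: c
  3: cddccd$d -> last char: d
  4: d$dcddcc -> last char: c
  5: dccd$dcd -> last char: d
  6: dcddccd$ -> last char: $
  7: ddccd$dc -> last char: c


BWT = ddcdcd$c


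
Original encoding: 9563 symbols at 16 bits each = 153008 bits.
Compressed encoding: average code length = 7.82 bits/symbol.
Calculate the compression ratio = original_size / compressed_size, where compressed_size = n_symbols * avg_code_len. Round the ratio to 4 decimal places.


original_size = n_symbols * orig_bits = 9563 * 16 = 153008 bits
compressed_size = n_symbols * avg_code_len = 9563 * 7.82 = 74782.66 bits
ratio = original_size / compressed_size = 153008 / 74782.66 = 2.046

Compression ratio = 2.046


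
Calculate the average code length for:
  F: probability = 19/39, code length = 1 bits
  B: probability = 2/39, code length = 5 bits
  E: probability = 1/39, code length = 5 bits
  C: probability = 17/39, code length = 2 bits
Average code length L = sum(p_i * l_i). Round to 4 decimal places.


Weighted contributions p_i * l_i:
  F: (19/39) * 1 = 19/39
  B: (2/39) * 5 = 10/39
  E: (1/39) * 5 = 5/39
  C: (17/39) * 2 = 34/39
Sum = (19 + 10 + 5 + 34)/39 = 68/39

L = 68/39 = 1.7436 bits/symbol


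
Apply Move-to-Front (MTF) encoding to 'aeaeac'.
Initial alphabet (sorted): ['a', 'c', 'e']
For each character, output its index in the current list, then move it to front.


MTF encoding:
'a': index 0 in ['a', 'c', 'e'] -> ['a', 'c', 'e']
'e': index 2 in ['a', 'c', 'e'] -> ['e', 'a', 'c']
'a': index 1 in ['e', 'a', 'c'] -> ['a', 'e', 'c']
'e': index 1 in ['a', 'e', 'c'] -> ['e', 'a', 'c']
'a': index 1 in ['e', 'a', 'c'] -> ['a', 'e', 'c']
'c': index 2 in ['a', 'e', 'c'] -> ['c', 'a', 'e']


Output: [0, 2, 1, 1, 1, 2]


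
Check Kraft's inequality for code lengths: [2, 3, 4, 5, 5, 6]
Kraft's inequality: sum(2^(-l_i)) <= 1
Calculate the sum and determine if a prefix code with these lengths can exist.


Sum = 2^(-2) + 2^(-3) + 2^(-4) + 2^(-5) + 2^(-5) + 2^(-6)
    = 0.25 + 0.125 + 0.0625 + 0.03125 + 0.03125 + 0.015625
    = 33/64 = 0.515625
Since 0.515625 <= 1, Kraft's inequality IS satisfied.
A prefix code with these lengths CAN exist.

Kraft sum = 0.515625. Satisfied.


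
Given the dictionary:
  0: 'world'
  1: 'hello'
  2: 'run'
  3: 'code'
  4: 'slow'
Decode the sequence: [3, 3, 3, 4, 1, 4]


Look up each index in the dictionary:
  3 -> 'code'
  3 -> 'code'
  3 -> 'code'
  4 -> 'slow'
  1 -> 'hello'
  4 -> 'slow'

Decoded: "code code code slow hello slow"


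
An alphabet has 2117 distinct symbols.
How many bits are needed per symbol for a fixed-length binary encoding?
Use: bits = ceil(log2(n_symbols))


log2(2117) = 11.0478
Bracket: 2^11 = 2048 < 2117 <= 2^12 = 4096
So ceil(log2(2117)) = 12

bits = ceil(log2(2117)) = ceil(11.0478) = 12 bits


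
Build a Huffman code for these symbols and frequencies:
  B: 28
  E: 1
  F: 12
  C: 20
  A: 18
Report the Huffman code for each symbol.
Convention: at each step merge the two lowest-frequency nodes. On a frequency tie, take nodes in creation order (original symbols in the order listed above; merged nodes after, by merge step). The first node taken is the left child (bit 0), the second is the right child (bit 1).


Huffman tree construction:
Step 1: Merge E(1) + F(12) = 13
Step 2: Merge (E+F)(13) + A(18) = 31
Step 3: Merge C(20) + B(28) = 48
Step 4: Merge ((E+F)+A)(31) + (C+B)(48) = 79
Read each symbol's code off the tree from the root (left child = 0, right child = 1).

Codes:
  B: 11 (length 2)
  E: 000 (length 3)
  F: 001 (length 3)
  C: 10 (length 2)
  A: 01 (length 2)
Average code length: 171/79 = 2.1646 bits/symbol


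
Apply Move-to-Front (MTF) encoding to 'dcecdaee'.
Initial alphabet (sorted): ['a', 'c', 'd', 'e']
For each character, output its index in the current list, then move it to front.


MTF encoding:
'd': index 2 in ['a', 'c', 'd', 'e'] -> ['d', 'a', 'c', 'e']
'c': index 2 in ['d', 'a', 'c', 'e'] -> ['c', 'd', 'a', 'e']
'e': index 3 in ['c', 'd', 'a', 'e'] -> ['e', 'c', 'd', 'a']
'c': index 1 in ['e', 'c', 'd', 'a'] -> ['c', 'e', 'd', 'a']
'd': index 2 in ['c', 'e', 'd', 'a'] -> ['d', 'c', 'e', 'a']
'a': index 3 in ['d', 'c', 'e', 'a'] -> ['a', 'd', 'c', 'e']
'e': index 3 in ['a', 'd', 'c', 'e'] -> ['e', 'a', 'd', 'c']
'e': index 0 in ['e', 'a', 'd', 'c'] -> ['e', 'a', 'd', 'c']


Output: [2, 2, 3, 1, 2, 3, 3, 0]


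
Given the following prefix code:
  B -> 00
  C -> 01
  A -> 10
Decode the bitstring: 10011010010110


Decoding step by step:
Bits 10 -> A
Bits 01 -> C
Bits 10 -> A
Bits 10 -> A
Bits 01 -> C
Bits 01 -> C
Bits 10 -> A


Decoded message: ACAACCA


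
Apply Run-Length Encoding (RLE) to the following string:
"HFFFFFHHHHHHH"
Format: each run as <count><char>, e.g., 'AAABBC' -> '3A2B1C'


Scanning runs left to right:
  i=0: run of 'H' x 1 -> '1H'
  i=1: run of 'F' x 5 -> '5F'
  i=6: run of 'H' x 7 -> '7H'

RLE = 1H5F7H


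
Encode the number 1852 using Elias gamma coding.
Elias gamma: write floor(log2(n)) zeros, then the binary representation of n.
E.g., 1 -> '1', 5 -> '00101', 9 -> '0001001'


num_bits = floor(log2(1852)) + 1 = 11
leading_zeros = num_bits - 1 = 10
binary(1852) = 11100111100

Elias gamma(1852) = '0000000000' + '11100111100' = 000000000011100111100 (21 bits)


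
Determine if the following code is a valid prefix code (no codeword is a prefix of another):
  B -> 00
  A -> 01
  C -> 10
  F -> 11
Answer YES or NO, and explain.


Checking each pair (does one codeword prefix another?):
  B='00' vs A='01': no prefix
  B='00' vs C='10': no prefix
  B='00' vs F='11': no prefix
  A='01' vs B='00': no prefix
  A='01' vs C='10': no prefix
  A='01' vs F='11': no prefix
  C='10' vs B='00': no prefix
  C='10' vs A='01': no prefix
  C='10' vs F='11': no prefix
  F='11' vs B='00': no prefix
  F='11' vs A='01': no prefix
  F='11' vs C='10': no prefix
No violation found over all pairs.

YES -- this is a valid prefix code. No codeword is a prefix of any other codeword.


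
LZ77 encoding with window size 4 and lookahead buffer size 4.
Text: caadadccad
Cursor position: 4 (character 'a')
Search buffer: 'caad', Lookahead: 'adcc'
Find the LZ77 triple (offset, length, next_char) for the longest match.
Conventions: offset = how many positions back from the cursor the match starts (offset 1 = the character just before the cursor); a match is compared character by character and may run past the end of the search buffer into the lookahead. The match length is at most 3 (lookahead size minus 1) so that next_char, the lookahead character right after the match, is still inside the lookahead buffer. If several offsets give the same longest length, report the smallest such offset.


Try each offset into the search buffer:
  offset=1 (pos 3, char 'd'): match length 0
  offset=2 (pos 2, char 'a'): match length 2
  offset=3 (pos 1, char 'a'): match length 1
  offset=4 (pos 0, char 'c'): match length 0
Longest match has length 2 at offset 2.
next_char = character at position 4 + 2 = 6 -> 'c'

Best match: offset=2, length=2 (matching 'ad' starting at position 2)
LZ77 triple: (2, 2, 'c')


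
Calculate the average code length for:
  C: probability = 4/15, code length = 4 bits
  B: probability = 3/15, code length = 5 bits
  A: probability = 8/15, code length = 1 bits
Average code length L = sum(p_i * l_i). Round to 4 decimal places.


Weighted contributions p_i * l_i:
  C: (4/15) * 4 = 16/15
  B: (3/15) * 5 = 15/15
  A: (8/15) * 1 = 8/15
Sum = (16 + 15 + 8)/15 = 39/15

L = 39/15 = 2.6000 bits/symbol


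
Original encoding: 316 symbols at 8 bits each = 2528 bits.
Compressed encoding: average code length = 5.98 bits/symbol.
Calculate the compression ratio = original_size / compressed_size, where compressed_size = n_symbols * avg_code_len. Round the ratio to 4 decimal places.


original_size = n_symbols * orig_bits = 316 * 8 = 2528 bits
compressed_size = n_symbols * avg_code_len = 316 * 5.98 = 1889.68 bits
ratio = original_size / compressed_size = 2528 / 1889.68 = 1.3378

Compression ratio = 1.3378


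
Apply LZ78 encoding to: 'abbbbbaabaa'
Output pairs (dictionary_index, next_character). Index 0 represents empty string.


LZ78 encoding steps:
Dictionary: {0: ''}
Step 1: w='' (idx 0), next='a' -> output (0, 'a'), add 'a' as idx 1
Step 2: w='' (idx 0), next='b' -> output (0, 'b'), add 'b' as idx 2
Step 3: w='b' (idx 2), next='b' -> output (2, 'b'), add 'bb' as idx 3
Step 4: w='bb' (idx 3), next='a' -> output (3, 'a'), add 'bba' as idx 4
Step 5: w='a' (idx 1), next='b' -> output (1, 'b'), add 'ab' as idx 5
Step 6: w='a' (idx 1), next='a' -> output (1, 'a'), add 'aa' as idx 6


Encoded: [(0, 'a'), (0, 'b'), (2, 'b'), (3, 'a'), (1, 'b'), (1, 'a')]


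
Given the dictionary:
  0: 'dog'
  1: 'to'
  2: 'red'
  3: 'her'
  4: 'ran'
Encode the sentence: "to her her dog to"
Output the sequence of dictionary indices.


Look up each word in the dictionary:
  'to' -> 1
  'her' -> 3
  'her' -> 3
  'dog' -> 0
  'to' -> 1

Encoded: [1, 3, 3, 0, 1]


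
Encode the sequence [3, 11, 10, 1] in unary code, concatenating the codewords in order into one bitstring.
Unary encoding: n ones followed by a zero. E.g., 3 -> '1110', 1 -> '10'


Encode each number as n ones followed by a terminating 0:
  3 -> 1110 (4 bits)
  11 -> 111111111110 (12 bits)
  10 -> 11111111110 (11 bits)
  1 -> 10 (2 bits)
Total length = 4 + 12 + 11 + 2 = 29 bits.

Unary([3, 11, 10, 1]) = 11101111111111101111111111010 (29 bits)


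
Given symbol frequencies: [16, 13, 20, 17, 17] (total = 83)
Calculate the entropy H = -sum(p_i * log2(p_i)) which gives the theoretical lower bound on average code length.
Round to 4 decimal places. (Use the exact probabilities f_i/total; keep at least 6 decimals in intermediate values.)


Per-symbol terms -p_i * log2(p_i) with p_i = f_i/83:
  p = 16/83 = 0.192771: log2(p) = -2.375039, -p*log2(p) = 0.457839
  p = 13/83 = 0.156627: log2(p) = -2.674600, -p*log2(p) = 0.418913
  p = 20/83 = 0.240964: log2(p) = -2.053111, -p*log2(p) = 0.494726
  p = 17/83 = 0.204819: log2(p) = -2.287577, -p*log2(p) = 0.468540
  p = 17/83 = 0.204819: log2(p) = -2.287577, -p*log2(p) = 0.468540
H = 0.457839 + 0.418913 + 0.494726 + 0.468540 + 0.468540 = 2.308558

H = 2.3086 bits/symbol


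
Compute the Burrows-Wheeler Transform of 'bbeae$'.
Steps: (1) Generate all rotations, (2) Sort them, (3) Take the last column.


Rotations (sorted):
  0: $bbeae -> last char: e
  1: ae$bbe -> last char: e
  2: bbeae$ -> last char: $
  3: beae$b -> last char: b
  4: e$bbea -> last char: a
  5: eae$bb -> last char: b


BWT = ee$bab


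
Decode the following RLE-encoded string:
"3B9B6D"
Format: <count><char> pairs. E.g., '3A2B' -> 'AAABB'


Expanding each <count><char> pair:
  3B -> 'BBB'
  9B -> 'BBBBBBBBB'
  6D -> 'DDDDDD'

Decoded = BBBBBBBBBBBBDDDDDD


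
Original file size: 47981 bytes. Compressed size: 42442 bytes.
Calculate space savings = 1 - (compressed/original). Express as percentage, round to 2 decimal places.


ratio = compressed/original = 42442/47981 = 0.884558
savings = 1 - ratio = 1 - 0.884558 = 0.115442
as a percentage: 0.115442 * 100 = 11.54%

Space savings = 1 - 42442/47981 = 11.54%


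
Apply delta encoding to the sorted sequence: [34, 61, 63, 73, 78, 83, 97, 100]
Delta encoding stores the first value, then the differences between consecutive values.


First value: 34
Deltas:
  61 - 34 = 27
  63 - 61 = 2
  73 - 63 = 10
  78 - 73 = 5
  83 - 78 = 5
  97 - 83 = 14
  100 - 97 = 3


Delta encoded: [34, 27, 2, 10, 5, 5, 14, 3]


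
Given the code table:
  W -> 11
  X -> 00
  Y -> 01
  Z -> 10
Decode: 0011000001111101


Decoding:
00 -> X
11 -> W
00 -> X
00 -> X
01 -> Y
11 -> W
11 -> W
01 -> Y


Result: XWXXYWWY


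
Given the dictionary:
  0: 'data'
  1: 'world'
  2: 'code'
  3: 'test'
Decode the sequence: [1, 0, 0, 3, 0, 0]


Look up each index in the dictionary:
  1 -> 'world'
  0 -> 'data'
  0 -> 'data'
  3 -> 'test'
  0 -> 'data'
  0 -> 'data'

Decoded: "world data data test data data"


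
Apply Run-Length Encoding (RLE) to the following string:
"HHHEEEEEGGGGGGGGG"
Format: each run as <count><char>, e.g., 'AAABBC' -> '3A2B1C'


Scanning runs left to right:
  i=0: run of 'H' x 3 -> '3H'
  i=3: run of 'E' x 5 -> '5E'
  i=8: run of 'G' x 9 -> '9G'

RLE = 3H5E9G


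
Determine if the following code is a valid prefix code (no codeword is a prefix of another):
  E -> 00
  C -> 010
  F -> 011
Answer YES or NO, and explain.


Checking each pair (does one codeword prefix another?):
  E='00' vs C='010': no prefix
  E='00' vs F='011': no prefix
  C='010' vs E='00': no prefix
  C='010' vs F='011': no prefix
  F='011' vs E='00': no prefix
  F='011' vs C='010': no prefix
No violation found over all pairs.

YES -- this is a valid prefix code. No codeword is a prefix of any other codeword.


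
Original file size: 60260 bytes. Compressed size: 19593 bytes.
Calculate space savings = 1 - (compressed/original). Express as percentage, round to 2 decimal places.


ratio = compressed/original = 19593/60260 = 0.325141
savings = 1 - ratio = 1 - 0.325141 = 0.674859
as a percentage: 0.674859 * 100 = 67.49%

Space savings = 1 - 19593/60260 = 67.49%


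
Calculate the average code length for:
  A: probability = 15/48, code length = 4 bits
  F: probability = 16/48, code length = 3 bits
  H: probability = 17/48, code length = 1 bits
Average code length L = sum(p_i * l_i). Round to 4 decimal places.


Weighted contributions p_i * l_i:
  A: (15/48) * 4 = 60/48
  F: (16/48) * 3 = 48/48
  H: (17/48) * 1 = 17/48
Sum = (60 + 48 + 17)/48 = 125/48

L = 125/48 = 2.6042 bits/symbol


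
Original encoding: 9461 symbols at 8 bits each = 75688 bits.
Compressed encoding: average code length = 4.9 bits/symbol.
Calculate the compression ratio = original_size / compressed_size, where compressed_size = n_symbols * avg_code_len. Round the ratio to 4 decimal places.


original_size = n_symbols * orig_bits = 9461 * 8 = 75688 bits
compressed_size = n_symbols * avg_code_len = 9461 * 4.9 = 46358.9 bits
ratio = original_size / compressed_size = 75688 / 46358.9 = 1.6327

Compression ratio = 1.6327


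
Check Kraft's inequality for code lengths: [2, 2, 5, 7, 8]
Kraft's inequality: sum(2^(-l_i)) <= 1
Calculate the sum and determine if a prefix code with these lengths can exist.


Sum = 2^(-2) + 2^(-2) + 2^(-5) + 2^(-7) + 2^(-8)
    = 0.25 + 0.25 + 0.03125 + 0.0078125 + 0.00390625
    = 139/256 = 0.54296875
Since 0.54296875 <= 1, Kraft's inequality IS satisfied.
A prefix code with these lengths CAN exist.

Kraft sum = 0.54296875. Satisfied.


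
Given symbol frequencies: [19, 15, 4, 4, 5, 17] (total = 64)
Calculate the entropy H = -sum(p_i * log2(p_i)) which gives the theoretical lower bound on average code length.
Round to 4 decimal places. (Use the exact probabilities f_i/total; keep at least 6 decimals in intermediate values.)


Per-symbol terms -p_i * log2(p_i) with p_i = f_i/64:
  p = 19/64 = 0.296875: log2(p) = -1.752072, -p*log2(p) = 0.520147
  p = 15/64 = 0.234375: log2(p) = -2.093109, -p*log2(p) = 0.490573
  p = 4/64 = 0.062500: log2(p) = -4.000000, -p*log2(p) = 0.250000
  p = 4/64 = 0.062500: log2(p) = -4.000000, -p*log2(p) = 0.250000
  p = 5/64 = 0.078125: log2(p) = -3.678072, -p*log2(p) = 0.287349
  p = 17/64 = 0.265625: log2(p) = -1.912537, -p*log2(p) = 0.508018
H = 0.520147 + 0.490573 + 0.250000 + 0.250000 + 0.287349 + 0.508018 = 2.306087

H = 2.3061 bits/symbol


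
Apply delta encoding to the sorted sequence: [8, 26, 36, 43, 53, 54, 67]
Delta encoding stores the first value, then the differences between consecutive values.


First value: 8
Deltas:
  26 - 8 = 18
  36 - 26 = 10
  43 - 36 = 7
  53 - 43 = 10
  54 - 53 = 1
  67 - 54 = 13


Delta encoded: [8, 18, 10, 7, 10, 1, 13]


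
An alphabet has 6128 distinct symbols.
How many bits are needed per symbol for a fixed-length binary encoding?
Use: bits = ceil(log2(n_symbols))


log2(6128) = 12.5812
Bracket: 2^12 = 4096 < 6128 <= 2^13 = 8192
So ceil(log2(6128)) = 13

bits = ceil(log2(6128)) = ceil(12.5812) = 13 bits


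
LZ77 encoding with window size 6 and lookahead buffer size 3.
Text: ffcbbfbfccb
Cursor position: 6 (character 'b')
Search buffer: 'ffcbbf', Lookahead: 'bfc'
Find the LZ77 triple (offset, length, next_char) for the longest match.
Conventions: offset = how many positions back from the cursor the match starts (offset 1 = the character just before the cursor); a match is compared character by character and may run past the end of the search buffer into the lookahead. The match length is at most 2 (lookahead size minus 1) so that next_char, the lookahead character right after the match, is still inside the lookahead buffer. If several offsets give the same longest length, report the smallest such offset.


Try each offset into the search buffer:
  offset=1 (pos 5, char 'f'): match length 0
  offset=2 (pos 4, char 'b'): match length 2
  offset=3 (pos 3, char 'b'): match length 1
  offset=4 (pos 2, char 'c'): match length 0
  offset=5 (pos 1, char 'f'): match length 0
  offset=6 (pos 0, char 'f'): match length 0
Longest match has length 2 at offset 2.
next_char = character at position 6 + 2 = 8 -> 'c'

Best match: offset=2, length=2 (matching 'bf' starting at position 4)
LZ77 triple: (2, 2, 'c')


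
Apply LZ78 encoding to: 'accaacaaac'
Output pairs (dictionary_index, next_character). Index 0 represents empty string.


LZ78 encoding steps:
Dictionary: {0: ''}
Step 1: w='' (idx 0), next='a' -> output (0, 'a'), add 'a' as idx 1
Step 2: w='' (idx 0), next='c' -> output (0, 'c'), add 'c' as idx 2
Step 3: w='c' (idx 2), next='a' -> output (2, 'a'), add 'ca' as idx 3
Step 4: w='a' (idx 1), next='c' -> output (1, 'c'), add 'ac' as idx 4
Step 5: w='a' (idx 1), next='a' -> output (1, 'a'), add 'aa' as idx 5
Step 6: w='ac' (idx 4), end of input -> output (4, '')


Encoded: [(0, 'a'), (0, 'c'), (2, 'a'), (1, 'c'), (1, 'a'), (4, '')]


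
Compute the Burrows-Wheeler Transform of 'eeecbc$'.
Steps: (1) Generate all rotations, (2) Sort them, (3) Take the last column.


Rotations (sorted):
  0: $eeecbc -> last char: c
  1: bc$eeec -> last char: c
  2: c$eeecb -> last char: b
  3: cbc$eee -> last char: e
  4: ecbc$ee -> last char: e
  5: eecbc$e -> last char: e
  6: eeecbc$ -> last char: $


BWT = ccbeee$


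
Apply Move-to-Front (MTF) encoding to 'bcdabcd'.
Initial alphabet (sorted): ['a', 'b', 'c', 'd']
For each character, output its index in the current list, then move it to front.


MTF encoding:
'b': index 1 in ['a', 'b', 'c', 'd'] -> ['b', 'a', 'c', 'd']
'c': index 2 in ['b', 'a', 'c', 'd'] -> ['c', 'b', 'a', 'd']
'd': index 3 in ['c', 'b', 'a', 'd'] -> ['d', 'c', 'b', 'a']
'a': index 3 in ['d', 'c', 'b', 'a'] -> ['a', 'd', 'c', 'b']
'b': index 3 in ['a', 'd', 'c', 'b'] -> ['b', 'a', 'd', 'c']
'c': index 3 in ['b', 'a', 'd', 'c'] -> ['c', 'b', 'a', 'd']
'd': index 3 in ['c', 'b', 'a', 'd'] -> ['d', 'c', 'b', 'a']


Output: [1, 2, 3, 3, 3, 3, 3]


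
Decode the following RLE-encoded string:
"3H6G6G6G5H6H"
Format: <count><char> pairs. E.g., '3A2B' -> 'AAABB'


Expanding each <count><char> pair:
  3H -> 'HHH'
  6G -> 'GGGGGG'
  6G -> 'GGGGGG'
  6G -> 'GGGGGG'
  5H -> 'HHHHH'
  6H -> 'HHHHHH'

Decoded = HHHGGGGGGGGGGGGGGGGGGHHHHHHHHHHH


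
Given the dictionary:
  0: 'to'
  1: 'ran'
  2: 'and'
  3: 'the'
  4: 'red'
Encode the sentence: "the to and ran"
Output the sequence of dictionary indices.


Look up each word in the dictionary:
  'the' -> 3
  'to' -> 0
  'and' -> 2
  'ran' -> 1

Encoded: [3, 0, 2, 1]


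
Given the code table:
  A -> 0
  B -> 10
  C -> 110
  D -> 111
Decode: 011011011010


Decoding:
0 -> A
110 -> C
110 -> C
110 -> C
10 -> B


Result: ACCCB


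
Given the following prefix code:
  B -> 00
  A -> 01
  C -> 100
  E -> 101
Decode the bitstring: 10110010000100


Decoding step by step:
Bits 101 -> E
Bits 100 -> C
Bits 100 -> C
Bits 00 -> B
Bits 100 -> C


Decoded message: ECCBC


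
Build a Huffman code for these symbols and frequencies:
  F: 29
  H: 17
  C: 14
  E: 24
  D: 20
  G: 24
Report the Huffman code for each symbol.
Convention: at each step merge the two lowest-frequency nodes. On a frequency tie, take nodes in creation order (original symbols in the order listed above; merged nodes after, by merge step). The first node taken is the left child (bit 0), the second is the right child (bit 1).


Huffman tree construction:
Step 1: Merge C(14) + H(17) = 31
Step 2: Merge D(20) + E(24) = 44
Step 3: Merge G(24) + F(29) = 53
Step 4: Merge (C+H)(31) + (D+E)(44) = 75
Step 5: Merge (G+F)(53) + ((C+H)+(D+E))(75) = 128
Read each symbol's code off the tree from the root (left child = 0, right child = 1).

Codes:
  F: 01 (length 2)
  H: 101 (length 3)
  C: 100 (length 3)
  E: 111 (length 3)
  D: 110 (length 3)
  G: 00 (length 2)
Average code length: 331/128 = 2.5859 bits/symbol


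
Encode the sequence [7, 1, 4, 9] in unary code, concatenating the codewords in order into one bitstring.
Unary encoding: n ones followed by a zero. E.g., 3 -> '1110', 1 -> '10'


Encode each number as n ones followed by a terminating 0:
  7 -> 11111110 (8 bits)
  1 -> 10 (2 bits)
  4 -> 11110 (5 bits)
  9 -> 1111111110 (10 bits)
Total length = 8 + 2 + 5 + 10 = 25 bits.

Unary([7, 1, 4, 9]) = 1111111010111101111111110 (25 bits)


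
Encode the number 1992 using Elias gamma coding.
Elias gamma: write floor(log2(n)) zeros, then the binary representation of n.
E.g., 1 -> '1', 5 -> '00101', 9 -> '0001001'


num_bits = floor(log2(1992)) + 1 = 11
leading_zeros = num_bits - 1 = 10
binary(1992) = 11111001000

Elias gamma(1992) = '0000000000' + '11111001000' = 000000000011111001000 (21 bits)


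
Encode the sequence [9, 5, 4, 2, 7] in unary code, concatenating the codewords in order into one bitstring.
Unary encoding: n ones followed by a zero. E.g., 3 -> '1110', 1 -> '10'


Encode each number as n ones followed by a terminating 0:
  9 -> 1111111110 (10 bits)
  5 -> 111110 (6 bits)
  4 -> 11110 (5 bits)
  2 -> 110 (3 bits)
  7 -> 11111110 (8 bits)
Total length = 10 + 6 + 5 + 3 + 8 = 32 bits.

Unary([9, 5, 4, 2, 7]) = 11111111101111101111011011111110 (32 bits)


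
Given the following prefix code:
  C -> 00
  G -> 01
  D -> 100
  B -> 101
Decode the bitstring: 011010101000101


Decoding step by step:
Bits 01 -> G
Bits 101 -> B
Bits 01 -> G
Bits 01 -> G
Bits 00 -> C
Bits 01 -> G
Bits 01 -> G


Decoded message: GBGGCGG


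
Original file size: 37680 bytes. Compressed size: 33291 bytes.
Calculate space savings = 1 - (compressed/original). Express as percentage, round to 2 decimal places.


ratio = compressed/original = 33291/37680 = 0.883519
savings = 1 - ratio = 1 - 0.883519 = 0.116481
as a percentage: 0.116481 * 100 = 11.65%

Space savings = 1 - 33291/37680 = 11.65%


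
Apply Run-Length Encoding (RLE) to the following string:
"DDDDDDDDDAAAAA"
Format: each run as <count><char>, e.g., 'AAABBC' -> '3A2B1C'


Scanning runs left to right:
  i=0: run of 'D' x 9 -> '9D'
  i=9: run of 'A' x 5 -> '5A'

RLE = 9D5A


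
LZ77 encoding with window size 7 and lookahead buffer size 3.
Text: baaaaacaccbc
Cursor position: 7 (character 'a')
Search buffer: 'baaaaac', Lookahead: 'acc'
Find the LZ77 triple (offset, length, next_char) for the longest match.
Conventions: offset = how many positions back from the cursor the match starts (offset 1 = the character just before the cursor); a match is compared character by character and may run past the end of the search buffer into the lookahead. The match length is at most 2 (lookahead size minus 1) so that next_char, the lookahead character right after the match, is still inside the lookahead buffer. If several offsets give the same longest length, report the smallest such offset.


Try each offset into the search buffer:
  offset=1 (pos 6, char 'c'): match length 0
  offset=2 (pos 5, char 'a'): match length 2
  offset=3 (pos 4, char 'a'): match length 1
  offset=4 (pos 3, char 'a'): match length 1
  offset=5 (pos 2, char 'a'): match length 1
  offset=6 (pos 1, char 'a'): match length 1
  offset=7 (pos 0, char 'b'): match length 0
Longest match has length 2 at offset 2.
next_char = character at position 7 + 2 = 9 -> 'c'

Best match: offset=2, length=2 (matching 'ac' starting at position 5)
LZ77 triple: (2, 2, 'c')
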